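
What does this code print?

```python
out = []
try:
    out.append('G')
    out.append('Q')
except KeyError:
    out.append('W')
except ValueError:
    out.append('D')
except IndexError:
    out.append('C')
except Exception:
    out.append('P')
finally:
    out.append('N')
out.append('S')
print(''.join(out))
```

Execution trace: 'G' (try body) → 'Q' (try body, no exception) → 'N' (finally) → 'S' (after the try/except). Output: GQNS

Answer: GQNS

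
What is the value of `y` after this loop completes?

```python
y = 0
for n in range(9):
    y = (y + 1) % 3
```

Increment mod 3, 9 times = 0
`y` takes the values: 0 → 1 → 2 → 0 → 1 → 2 → 0 → 1 → 2 → 0

Answer: 0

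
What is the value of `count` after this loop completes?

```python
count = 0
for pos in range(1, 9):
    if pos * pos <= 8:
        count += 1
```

Count numbers where pos² ≤ 8
`count` takes the values: 0 → 1 → 2

Answer: 2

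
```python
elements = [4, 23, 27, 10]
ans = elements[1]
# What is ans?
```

Trace:
`elements = [4, 23, 27, 10]` → elements = [4, 23, 27, 10]
`ans = elements[1]` → ans = 23
So ans = 23

Answer: 23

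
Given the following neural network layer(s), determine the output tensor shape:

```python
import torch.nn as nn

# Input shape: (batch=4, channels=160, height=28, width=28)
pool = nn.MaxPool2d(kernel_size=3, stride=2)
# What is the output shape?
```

Input: (4, 160, 28, 28) -> Output: (4, 160, 13, 13)

Answer: (4, 160, 13, 13)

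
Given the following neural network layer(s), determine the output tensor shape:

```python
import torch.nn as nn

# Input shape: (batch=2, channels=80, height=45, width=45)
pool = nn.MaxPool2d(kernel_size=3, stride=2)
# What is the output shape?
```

Input: (2, 80, 45, 45) -> Output: (2, 80, 22, 22)

Answer: (2, 80, 22, 22)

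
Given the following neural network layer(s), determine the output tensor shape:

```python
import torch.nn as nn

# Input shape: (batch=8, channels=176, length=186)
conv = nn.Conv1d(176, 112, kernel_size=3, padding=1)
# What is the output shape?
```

Input: (8, 176, 186) -> Output: (8, 112, 186)

Answer: (8, 112, 186)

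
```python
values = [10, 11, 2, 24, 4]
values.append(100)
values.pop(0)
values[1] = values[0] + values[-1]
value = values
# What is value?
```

Trace:
`values = [10, 11, 2, 24, 4]` → values = [10, 11, 2, 24, 4]
`values.append(100)` → values = [10, 11, 2, 24, 4, 100]
`values.pop(0)` → values = [11, 2, 24, 4, 100]
`values[1] = values[0] + values[-1]` → values = [11, 111, 24, 4, 100]
`value = values` → value = [11, 111, 24, 4, 100]
So value = [11, 111, 24, 4, 100]

Answer: [11, 111, 24, 4, 100]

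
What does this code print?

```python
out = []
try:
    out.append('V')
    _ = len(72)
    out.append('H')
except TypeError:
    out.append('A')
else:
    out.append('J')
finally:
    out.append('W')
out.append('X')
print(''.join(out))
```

Execution trace: 'V' (try body) → 'A' (except TypeError) → 'W' (finally) → 'X' (after the try/except). Output: VAWX

Answer: VAWX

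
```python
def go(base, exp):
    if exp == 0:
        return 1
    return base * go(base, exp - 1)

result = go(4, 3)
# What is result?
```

go(4, 3) = 4 * 4 * 4 = 64

Answer: 64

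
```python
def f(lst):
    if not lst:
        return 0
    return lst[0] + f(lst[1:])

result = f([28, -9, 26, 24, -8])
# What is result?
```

28 + (-9) + 26 + 24 + (-8) + 0 = 61

Answer: 61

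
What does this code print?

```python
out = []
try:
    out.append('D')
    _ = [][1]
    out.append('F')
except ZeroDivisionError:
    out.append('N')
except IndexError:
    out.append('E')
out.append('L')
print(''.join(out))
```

Execution trace: 'D' (try body) → 'E' (except IndexError) → 'L' (after the try/except). Output: DEL

Answer: DEL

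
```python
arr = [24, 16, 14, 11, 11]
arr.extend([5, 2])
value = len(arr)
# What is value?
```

Trace:
`arr = [24, 16, 14, 11, 11]` → arr = [24, 16, 14, 11, 11]
`arr.extend([5, 2])` → arr = [24, 16, 14, 11, 11, 5, 2]
`value = len(arr)` → value = 7
So value = 7

Answer: 7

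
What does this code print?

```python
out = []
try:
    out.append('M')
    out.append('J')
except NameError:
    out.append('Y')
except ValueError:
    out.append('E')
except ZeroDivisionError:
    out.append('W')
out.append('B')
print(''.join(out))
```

Execution trace: 'M' (try body) → 'J' (try body, no exception) → 'B' (after the try/except). Output: MJB

Answer: MJB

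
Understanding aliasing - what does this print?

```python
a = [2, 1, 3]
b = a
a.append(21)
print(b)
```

Key concept: basic list aliasing.
Step by step:
`a = [2, 1, 3]` → a = [2, 1, 3]
`b = a` → b = [2, 1, 3] (same object as a)
`a.append(21)` → a = [2, 1, 3, 21] (same object as b); b = [2, 1, 3, 21] (same object as a)
`print(b)` → prints [2, 1, 3, 21]

Answer: [2, 1, 3, 21]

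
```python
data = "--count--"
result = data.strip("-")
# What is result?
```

Trace:
`data = "--count--"` → data = '--count--'
`result = data.strip("-")` → result = 'count'
So result = 'count'

Answer: 'count'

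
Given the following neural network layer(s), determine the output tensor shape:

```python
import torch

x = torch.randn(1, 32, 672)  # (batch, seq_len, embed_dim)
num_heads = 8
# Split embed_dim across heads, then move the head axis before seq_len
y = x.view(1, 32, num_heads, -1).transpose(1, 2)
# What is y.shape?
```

Input: (1, 32, 672) -> head_dim = 672 // 8 = 84; after view: (1, 32, 8, 84) -> after transpose(1, 2): (1, 8, 32, 84) -> Output: (1, 8, 32, 84)

Answer: (1, 8, 32, 84)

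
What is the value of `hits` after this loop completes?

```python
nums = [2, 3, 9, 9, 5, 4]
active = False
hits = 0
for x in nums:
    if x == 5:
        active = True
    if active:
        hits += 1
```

Count elements after first 5 in [2, 3, 9, 9, 5, 4]
`hits` takes the values: 0 → 1 → 2

Answer: 2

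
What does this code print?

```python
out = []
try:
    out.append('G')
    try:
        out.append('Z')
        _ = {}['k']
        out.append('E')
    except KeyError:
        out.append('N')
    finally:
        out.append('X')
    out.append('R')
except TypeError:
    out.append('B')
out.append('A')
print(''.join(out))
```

Execution trace: 'G' (try body) → 'Z' (inner try body) → 'N' (inner except KeyError) → 'X' (inner finally) → 'R' (try body, no exception) → 'A' (after the try/except). Output: GZNXRA

Answer: GZNXRA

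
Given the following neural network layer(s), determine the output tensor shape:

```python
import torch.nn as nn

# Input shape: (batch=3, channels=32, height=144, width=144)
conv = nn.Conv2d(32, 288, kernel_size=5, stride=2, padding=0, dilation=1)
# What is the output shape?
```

Input: (3, 32, 144, 144) -> Output: (3, 288, 70, 70)

Answer: (3, 288, 70, 70)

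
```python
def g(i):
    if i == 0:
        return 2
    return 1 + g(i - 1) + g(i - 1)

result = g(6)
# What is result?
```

g(i) = 1 + 2·g(i-1), g(0)=2. Closed form: (2+1)·2^6 - 1 = 191.

Answer: 191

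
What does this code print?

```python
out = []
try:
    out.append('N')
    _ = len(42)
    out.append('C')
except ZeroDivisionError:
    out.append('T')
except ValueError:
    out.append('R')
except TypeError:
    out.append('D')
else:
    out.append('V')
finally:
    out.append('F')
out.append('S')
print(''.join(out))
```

Execution trace: 'N' (try body) → 'D' (except TypeError) → 'F' (finally) → 'S' (after the try/except). Output: NDFS

Answer: NDFS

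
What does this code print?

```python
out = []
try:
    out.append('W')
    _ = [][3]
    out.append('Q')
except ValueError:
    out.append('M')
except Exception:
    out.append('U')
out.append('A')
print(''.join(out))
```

Execution trace: 'W' (try body) → 'U' (except Exception) → 'A' (after the try/except). Output: WUA

Answer: WUA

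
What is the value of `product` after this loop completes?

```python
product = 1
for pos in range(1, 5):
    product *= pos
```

4! = 24
`product` takes the values: 1 → 2 → 6 → 24

Answer: 24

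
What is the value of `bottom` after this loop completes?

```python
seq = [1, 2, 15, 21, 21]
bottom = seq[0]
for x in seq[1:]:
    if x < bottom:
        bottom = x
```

Minimum of [1, 2, 15, 21, 21]
`bottom` takes the values: 1

Answer: 1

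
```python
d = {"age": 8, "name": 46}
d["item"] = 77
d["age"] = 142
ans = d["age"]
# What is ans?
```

Trace:
`d = {"age": 8, "name": 46}` → d = {'age': 8, 'name': 46}
`d["item"] = 77` → d = {'age': 8, 'name': 46, 'item': 77}
`d["age"] = 142` → d = {'age': 142, 'name': 46, 'item': 77}
`ans = d["age"]` → ans = 142
So ans = 142

Answer: 142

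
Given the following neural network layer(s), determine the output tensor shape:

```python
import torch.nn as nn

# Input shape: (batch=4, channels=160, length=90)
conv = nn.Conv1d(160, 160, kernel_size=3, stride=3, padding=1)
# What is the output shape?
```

Input: (4, 160, 90) -> Output: (4, 160, 30)

Answer: (4, 160, 30)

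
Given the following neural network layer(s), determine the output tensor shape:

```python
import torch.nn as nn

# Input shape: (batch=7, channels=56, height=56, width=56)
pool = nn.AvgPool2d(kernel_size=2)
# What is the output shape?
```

Input: (7, 56, 56, 56) -> Output: (7, 56, 28, 28)

Answer: (7, 56, 28, 28)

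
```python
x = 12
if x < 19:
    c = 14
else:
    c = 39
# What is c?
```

Trace:
`x = 12` → x = 12
`if x < 19: ...` → x < 19 is True → c = 14
So c = 14

Answer: 14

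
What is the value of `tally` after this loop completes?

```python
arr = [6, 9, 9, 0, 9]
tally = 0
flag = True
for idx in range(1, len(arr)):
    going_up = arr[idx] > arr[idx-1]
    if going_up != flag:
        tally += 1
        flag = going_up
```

Count direction changes in [6, 9, 9, 0, 9]
`tally` takes the values: 0 → 1 → 2

Answer: 2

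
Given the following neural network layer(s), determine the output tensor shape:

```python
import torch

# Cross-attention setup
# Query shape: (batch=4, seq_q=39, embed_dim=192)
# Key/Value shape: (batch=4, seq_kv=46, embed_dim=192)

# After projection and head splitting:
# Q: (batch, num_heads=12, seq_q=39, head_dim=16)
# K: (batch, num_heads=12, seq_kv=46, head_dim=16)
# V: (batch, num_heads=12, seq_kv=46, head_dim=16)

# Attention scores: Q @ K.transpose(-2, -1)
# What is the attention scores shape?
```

Input: (4, 39, 192) -> Output: (4, 12, 39, 46)

Answer: (4, 12, 39, 46)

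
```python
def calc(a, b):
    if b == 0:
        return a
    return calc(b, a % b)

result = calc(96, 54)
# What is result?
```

calc(96, 54) -> calc(54, 42) -> calc(42, 12) -> calc(12, 6) -> calc(6, 0) -> 6

Answer: 6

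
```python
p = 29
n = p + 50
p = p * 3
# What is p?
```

Trace:
`p = 29` → p = 29
`n = p + 50` → n = 79
`p = p * 3` → p = 87
So p = 87

Answer: 87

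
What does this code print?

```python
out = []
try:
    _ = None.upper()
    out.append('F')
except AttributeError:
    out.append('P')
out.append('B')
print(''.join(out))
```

Execution trace: 'P' (except AttributeError) → 'B' (after the try/except). Output: PB

Answer: PB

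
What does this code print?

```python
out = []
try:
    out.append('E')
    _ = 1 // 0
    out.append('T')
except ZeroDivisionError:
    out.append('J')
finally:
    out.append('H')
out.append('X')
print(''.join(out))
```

Execution trace: 'E' (try body) → 'J' (except ZeroDivisionError) → 'H' (finally) → 'X' (after the try/except). Output: EJHX

Answer: EJHX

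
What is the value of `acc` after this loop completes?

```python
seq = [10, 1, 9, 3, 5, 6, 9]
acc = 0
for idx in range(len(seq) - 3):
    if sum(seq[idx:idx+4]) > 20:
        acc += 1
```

Count windows with sum > 20
`acc` takes the values: 0 → 1 → 2 → 3

Answer: 3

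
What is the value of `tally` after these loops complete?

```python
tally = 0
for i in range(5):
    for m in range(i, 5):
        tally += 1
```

Upper triangle: 5 + 4 + ... + 1
`tally` takes the values: 0 → 1 → 2 → 3 → 4 → 5 → 6 → 7 → 8 → 9 → 10 → 11 → 12 → 13 → 14 → 15

Answer: 15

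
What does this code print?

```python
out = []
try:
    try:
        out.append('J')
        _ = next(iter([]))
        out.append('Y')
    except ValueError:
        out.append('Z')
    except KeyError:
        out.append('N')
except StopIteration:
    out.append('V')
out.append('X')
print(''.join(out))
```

Execution trace: 'J' (try body) → 'V' (outer except StopIteration) → 'X' (after the try/except). Output: JVX

Answer: JVX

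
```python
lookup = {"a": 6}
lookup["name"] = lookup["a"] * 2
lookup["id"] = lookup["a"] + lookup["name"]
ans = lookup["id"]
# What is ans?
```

Trace:
`lookup = {"a": 6}` → lookup = {'a': 6}
`lookup["name"] = lookup["a"] * 2` → lookup = {'a': 6, 'name': 12}
`lookup["id"] = lookup["a"] + lookup["name"]` → lookup = {'a': 6, 'name': 12, 'id': 18}
`ans = lookup["id"]` → ans = 18
So ans = 18

Answer: 18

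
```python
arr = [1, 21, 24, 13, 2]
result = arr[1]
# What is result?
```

Trace:
`arr = [1, 21, 24, 13, 2]` → arr = [1, 21, 24, 13, 2]
`result = arr[1]` → result = 21
So result = 21

Answer: 21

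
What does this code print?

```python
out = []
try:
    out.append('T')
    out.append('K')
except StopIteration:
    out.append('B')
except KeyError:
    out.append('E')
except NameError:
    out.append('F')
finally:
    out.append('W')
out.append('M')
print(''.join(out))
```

Execution trace: 'T' (try body) → 'K' (try body, no exception) → 'W' (finally) → 'M' (after the try/except). Output: TKWM

Answer: TKWM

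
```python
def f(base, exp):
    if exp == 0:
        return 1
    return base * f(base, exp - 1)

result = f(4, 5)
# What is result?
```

f(4, 5) = 4 * 4 * 4 * 4 * 4 = 1024

Answer: 1024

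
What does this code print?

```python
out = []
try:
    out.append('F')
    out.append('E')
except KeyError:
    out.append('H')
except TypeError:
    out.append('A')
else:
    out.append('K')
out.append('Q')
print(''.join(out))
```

Execution trace: 'F' (try body) → 'E' (try body, no exception) → 'K' (else) → 'Q' (after the try/except). Output: FEKQ

Answer: FEKQ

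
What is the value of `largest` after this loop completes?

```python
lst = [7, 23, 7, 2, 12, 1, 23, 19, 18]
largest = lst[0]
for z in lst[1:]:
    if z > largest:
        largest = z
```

Maximum of [7, 23, 7, 2, 12, 1, 23, 19, 18]
`largest` takes the values: 7 → 23

Answer: 23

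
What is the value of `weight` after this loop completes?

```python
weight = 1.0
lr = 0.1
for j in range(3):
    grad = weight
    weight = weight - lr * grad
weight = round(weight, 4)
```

Gradient descent: w = 1.0 * (1 - 0.1)^3
`weight` takes the values: 1.0 → 0.9 → 0.81 → 0.729

Answer: 0.729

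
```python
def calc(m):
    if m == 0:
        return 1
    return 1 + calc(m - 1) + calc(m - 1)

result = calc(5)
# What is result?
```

calc(m) = 1 + 2·calc(m-1), calc(0)=1. Closed form: (1+1)·2^5 - 1 = 63.

Answer: 63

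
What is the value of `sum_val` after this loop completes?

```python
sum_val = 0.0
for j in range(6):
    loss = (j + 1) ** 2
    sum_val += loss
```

Sum of squared losses 1² + 2² + ... + 6²
`sum_val` takes the values: 0.0 → 1.0 → 5.0 → 14.0 → 30.0 → 55.0 → 91.0

Answer: 91.0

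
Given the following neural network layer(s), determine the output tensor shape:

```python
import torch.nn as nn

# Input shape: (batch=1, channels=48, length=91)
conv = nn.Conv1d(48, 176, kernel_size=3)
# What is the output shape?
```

Input: (1, 48, 91) -> Output: (1, 176, 89)

Answer: (1, 176, 89)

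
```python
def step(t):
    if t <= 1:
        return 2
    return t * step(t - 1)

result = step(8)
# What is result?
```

step(8) = 8 * 7 * 6 * 5 * 4 * 3 * 2 * 2 = 80640

Answer: 80640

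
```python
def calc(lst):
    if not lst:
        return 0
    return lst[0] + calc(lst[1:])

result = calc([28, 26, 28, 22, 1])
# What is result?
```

28 + 26 + 28 + 22 + 1 + 0 = 105

Answer: 105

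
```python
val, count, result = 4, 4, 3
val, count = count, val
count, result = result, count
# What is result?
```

Trace:
`val, count, result = 4, 4, 3` → val = 4; count = 4; result = 3
`val, count = count, val` → val = 4; count = 4
`count, result = result, count` → count = 3; result = 4
So result = 4

Answer: 4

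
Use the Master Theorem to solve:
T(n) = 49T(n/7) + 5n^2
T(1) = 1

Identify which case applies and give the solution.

a=49, b=7, f(n)=5n^2. log_7(49) = 2. Since c=2 = 2, Case 2 applies: T(n) = Θ(n^log_b(a) · log n) = O(n^2 log n).

Answer: O(n^2 log n) - Case 2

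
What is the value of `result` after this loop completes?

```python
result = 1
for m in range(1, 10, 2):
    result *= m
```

Product of 1, 3, 5, ... up to 9
`result` takes the values: 1 → 3 → 15 → 105 → 945

Answer: 945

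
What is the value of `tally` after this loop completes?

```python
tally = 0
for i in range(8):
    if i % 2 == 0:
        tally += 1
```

Count numbers divisible by 2 in range(8)
`tally` takes the values: 0 → 1 → 2 → 3 → 4

Answer: 4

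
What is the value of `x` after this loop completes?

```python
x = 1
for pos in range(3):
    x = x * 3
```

Multiply by 3, 3 times: 1 * 3^3 = 27
`x` takes the values: 1 → 3 → 9 → 27

Answer: 27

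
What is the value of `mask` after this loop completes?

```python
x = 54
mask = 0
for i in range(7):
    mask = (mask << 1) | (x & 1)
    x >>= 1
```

Reverse lowest 7 bits of 54
`mask` takes the values: 0 → 1 → 3 → 6 → 13 → 27 → 54

Answer: 54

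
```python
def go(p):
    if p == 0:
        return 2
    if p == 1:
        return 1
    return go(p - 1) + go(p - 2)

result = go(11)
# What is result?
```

Build up from base cases: go(0)=2, go(1)=1, go(2)=3, go(3)=4, go(4)=7, go(5)=11, go(6)=18, ..., go(11)=199

Answer: 199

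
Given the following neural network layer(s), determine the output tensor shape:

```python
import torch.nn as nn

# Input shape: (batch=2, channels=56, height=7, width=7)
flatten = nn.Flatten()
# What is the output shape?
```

Input: (2, 56, 7, 7) -> Output: (2, 2744)

Answer: (2, 2744)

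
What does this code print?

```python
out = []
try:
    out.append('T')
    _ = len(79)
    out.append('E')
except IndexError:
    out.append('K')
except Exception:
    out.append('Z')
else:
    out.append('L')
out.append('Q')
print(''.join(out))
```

Execution trace: 'T' (try body) → 'Z' (except Exception) → 'Q' (after the try/except). Output: TZQ

Answer: TZQ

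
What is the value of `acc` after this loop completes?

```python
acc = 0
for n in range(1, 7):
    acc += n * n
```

Sum of squares 1² to 6² = 91
`acc` takes the values: 0 → 1 → 5 → 14 → 30 → 55 → 91

Answer: 91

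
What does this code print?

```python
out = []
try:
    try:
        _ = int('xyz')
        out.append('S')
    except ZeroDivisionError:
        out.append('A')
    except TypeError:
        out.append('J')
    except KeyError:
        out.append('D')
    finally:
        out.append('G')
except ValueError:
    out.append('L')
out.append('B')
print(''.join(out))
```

Execution trace: 'G' (finally) → 'L' (outer except ValueError) → 'B' (after the try/except). Output: GLB

Answer: GLB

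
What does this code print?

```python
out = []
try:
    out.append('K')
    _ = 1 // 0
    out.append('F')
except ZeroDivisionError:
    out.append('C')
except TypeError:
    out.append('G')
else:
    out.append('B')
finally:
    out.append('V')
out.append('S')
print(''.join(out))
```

Execution trace: 'K' (try body) → 'C' (except ZeroDivisionError) → 'V' (finally) → 'S' (after the try/except). Output: KCVS

Answer: KCVS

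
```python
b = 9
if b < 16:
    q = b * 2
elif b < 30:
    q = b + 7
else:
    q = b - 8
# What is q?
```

Trace:
`b = 9` → b = 9
`if b < 16: ...` → b < 16 is True → q = 18
So q = 18

Answer: 18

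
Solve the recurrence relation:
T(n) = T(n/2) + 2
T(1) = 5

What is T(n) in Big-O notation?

Each step divides n by 2 and adds 2. After log_2(n) steps we reach T(1)=5. So T(n) = 2·log_2(n) + 5 = O(log n).

Answer: O(log n)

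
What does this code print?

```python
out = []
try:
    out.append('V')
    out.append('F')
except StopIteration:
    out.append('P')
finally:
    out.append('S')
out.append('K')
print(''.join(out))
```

Execution trace: 'V' (try body) → 'F' (try body, no exception) → 'S' (finally) → 'K' (after the try/except). Output: VFSK

Answer: VFSK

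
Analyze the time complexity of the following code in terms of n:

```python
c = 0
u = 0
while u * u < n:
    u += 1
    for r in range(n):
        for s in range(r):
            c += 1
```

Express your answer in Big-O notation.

Each loop level contributes: √n × n × n. Multiplying the contributions gives O(n^2√n).

Answer: O(n^2√n)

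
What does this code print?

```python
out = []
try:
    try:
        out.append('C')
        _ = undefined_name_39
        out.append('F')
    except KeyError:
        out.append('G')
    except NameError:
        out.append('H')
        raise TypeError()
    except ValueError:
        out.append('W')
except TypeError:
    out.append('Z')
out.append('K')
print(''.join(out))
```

Execution trace: 'C' (inner try body) → 'H' (inner except NameError) → 'Z' (outer except TypeError) → 'K' (after the try/except). Output: CHZK

Answer: CHZK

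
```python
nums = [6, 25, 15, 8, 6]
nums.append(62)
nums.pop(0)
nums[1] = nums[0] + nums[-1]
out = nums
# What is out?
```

Trace:
`nums = [6, 25, 15, 8, 6]` → nums = [6, 25, 15, 8, 6]
`nums.append(62)` → nums = [6, 25, 15, 8, 6, 62]
`nums.pop(0)` → nums = [25, 15, 8, 6, 62]
`nums[1] = nums[0] + nums[-1]` → nums = [25, 87, 8, 6, 62]
`out = nums` → out = [25, 87, 8, 6, 62]
So out = [25, 87, 8, 6, 62]

Answer: [25, 87, 8, 6, 62]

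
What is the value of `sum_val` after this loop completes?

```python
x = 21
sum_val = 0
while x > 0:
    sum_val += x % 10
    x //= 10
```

Sum digits of 21
`sum_val` takes the values: 0 → 1 → 3

Answer: 3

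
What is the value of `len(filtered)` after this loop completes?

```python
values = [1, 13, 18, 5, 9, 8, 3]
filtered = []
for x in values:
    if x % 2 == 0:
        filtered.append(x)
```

Count even numbers in [1, 13, 18, 5, 9, 8, 3]
`filtered` takes the values: [] → [18] → [18, 8]
So `len(filtered)` = 2

Answer: 2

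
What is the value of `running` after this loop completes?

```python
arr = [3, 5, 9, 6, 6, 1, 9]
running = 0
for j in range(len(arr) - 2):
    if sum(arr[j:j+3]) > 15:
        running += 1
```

Count windows with sum > 15
`running` takes the values: 0 → 1 → 2 → 3 → 4

Answer: 4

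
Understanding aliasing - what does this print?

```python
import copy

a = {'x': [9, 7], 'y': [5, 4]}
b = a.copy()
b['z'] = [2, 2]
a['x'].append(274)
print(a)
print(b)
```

Key concept: shallow copy of dict with mutable values.
Step by step:
`a = {'x': [9, 7], 'y': [5, 4]}` → a = {'x': [9, 7], 'y': [5, 4]}
`b = a.copy()` → b = {'x': [9, 7], 'y': [5, 4]}
`b['z'] = [2, 2]` → b = {'x': [9, 7], 'y': [5, 4], 'z': [2, 2]}
`a['x'].append(274)` → a = {'x': [9, 7, 274], 'y': [5, 4]}; b = {'x': [9, 7, 274], 'y': [5, 4], 'z': [2, 2]}
`print(a)` → prints {'x': [9, 7, 274], 'y': [5, 4]}
`print(b)` → prints {'x': [9, 7, 274], 'y': [5, 4], 'z': [2, 2]}

Answer:
{'x': [9, 7, 274], 'y': [5, 4]}
{'x': [9, 7, 274], 'y': [5, 4], 'z': [2, 2]}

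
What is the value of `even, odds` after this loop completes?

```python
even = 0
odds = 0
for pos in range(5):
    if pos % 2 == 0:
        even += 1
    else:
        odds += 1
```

Count evens and odds in range(5)
`even, odds` takes the values: (0, 0) → (1, 0) → (1, 1) → (2, 1) → (2, 2) → (3, 2)

Answer: 3, 2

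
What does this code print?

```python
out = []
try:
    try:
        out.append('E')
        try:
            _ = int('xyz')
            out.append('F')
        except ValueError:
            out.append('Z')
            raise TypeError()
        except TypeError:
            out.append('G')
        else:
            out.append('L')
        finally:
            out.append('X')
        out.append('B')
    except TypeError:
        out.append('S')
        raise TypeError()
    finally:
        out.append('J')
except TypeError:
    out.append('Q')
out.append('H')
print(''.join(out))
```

Execution trace: 'E' (try body) → 'Z' (inner except ValueError) → 'X' (inner finally) → 'S' (except TypeError) → 'J' (finally) → 'Q' (outer except TypeError) → 'H' (after the try/except). Output: EZXSJQH

Answer: EZXSJQH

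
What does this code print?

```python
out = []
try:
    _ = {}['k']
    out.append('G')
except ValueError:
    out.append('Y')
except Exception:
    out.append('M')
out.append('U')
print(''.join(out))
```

Execution trace: 'M' (except Exception) → 'U' (after the try/except). Output: MU

Answer: MU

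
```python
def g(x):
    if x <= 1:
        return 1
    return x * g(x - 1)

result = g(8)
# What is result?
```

g(8) = 8 * 7 * 6 * 5 * 4 * 3 * 2 * 1 = 40320

Answer: 40320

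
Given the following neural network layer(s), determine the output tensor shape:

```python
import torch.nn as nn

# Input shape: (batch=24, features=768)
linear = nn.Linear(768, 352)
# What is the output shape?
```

Input: (24, 768) -> Output: (24, 352)

Answer: (24, 352)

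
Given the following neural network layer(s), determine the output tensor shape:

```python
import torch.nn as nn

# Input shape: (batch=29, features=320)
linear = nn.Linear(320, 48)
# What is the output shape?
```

Input: (29, 320) -> Output: (29, 48)

Answer: (29, 48)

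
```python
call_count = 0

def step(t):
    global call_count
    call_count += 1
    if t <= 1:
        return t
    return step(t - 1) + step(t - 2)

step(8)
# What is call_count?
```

Calls(t) = 1 + Calls(t-1) + Calls(t-2); Calls(0)=Calls(1)=1. For t=8 this gives 67.

Answer: 67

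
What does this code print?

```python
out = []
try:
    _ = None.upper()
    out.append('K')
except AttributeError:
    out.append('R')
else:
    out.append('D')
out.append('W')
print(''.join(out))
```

Execution trace: 'R' (except AttributeError) → 'W' (after the try/except). Output: RW

Answer: RW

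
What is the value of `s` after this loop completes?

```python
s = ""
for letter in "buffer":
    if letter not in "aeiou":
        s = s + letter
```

Remove vowels from 'buffer'
`s` takes the values: "" → "b" → "bf" → "bff" → "bffr"

Answer: "bffr"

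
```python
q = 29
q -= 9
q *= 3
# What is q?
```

Trace:
`q = 29` → q = 29
`q -= 9` → q = 20
`q *= 3` → q = 60
So q = 60

Answer: 60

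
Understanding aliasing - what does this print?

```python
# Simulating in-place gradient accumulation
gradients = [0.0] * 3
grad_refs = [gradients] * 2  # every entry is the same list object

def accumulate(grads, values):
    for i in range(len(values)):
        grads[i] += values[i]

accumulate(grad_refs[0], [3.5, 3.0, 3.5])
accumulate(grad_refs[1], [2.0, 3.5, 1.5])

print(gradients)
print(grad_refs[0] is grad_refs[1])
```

Key concept: gradient accumulation aliasing.
Step by step:
`gradients = [0.0] * 3` → gradients = [0.0, 0.0, 0.0]
`grad_refs = [gradients] * 2` → grad_refs = [[0.0, 0.0, 0.0], [0.0, 0.0, 0.0]]
`accumulate(grad_refs[0], [3.5, 3.0, 3.5])` → gradients = [3.5, 3.0, 3.5]; grad_refs = [[3.5, 3.0, 3.5], [3.5, 3.0, 3.5]]
`accumulate(grad_refs[1], [2.0, 3.5, 1.5])` → gradients = [5.5, 6.5, 5.0]; grad_refs = [[5.5, 6.5, 5.0], [5.5, 6.5, 5.0]]
`print(gradients)` → prints [5.5, 6.5, 5.0]
`print(grad_refs[0] is grad_refs[1])` → prints True

Answer:
[5.5, 6.5, 5.0]
True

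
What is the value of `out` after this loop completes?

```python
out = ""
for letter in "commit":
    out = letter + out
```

Reverse 'commit'
`out` takes the values: "" → "c" → "oc" → "moc" → "mmoc" → "immoc" → "timmoc"

Answer: "timmoc"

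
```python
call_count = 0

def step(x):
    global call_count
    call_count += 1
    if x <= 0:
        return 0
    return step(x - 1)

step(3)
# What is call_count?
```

Linear recursion stepping by 1: 4 calls from x=3 down to ≤0.

Answer: 4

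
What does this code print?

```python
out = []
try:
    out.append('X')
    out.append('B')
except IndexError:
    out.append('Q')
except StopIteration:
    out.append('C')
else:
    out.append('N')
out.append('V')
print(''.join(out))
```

Execution trace: 'X' (try body) → 'B' (try body, no exception) → 'N' (else) → 'V' (after the try/except). Output: XBNV

Answer: XBNV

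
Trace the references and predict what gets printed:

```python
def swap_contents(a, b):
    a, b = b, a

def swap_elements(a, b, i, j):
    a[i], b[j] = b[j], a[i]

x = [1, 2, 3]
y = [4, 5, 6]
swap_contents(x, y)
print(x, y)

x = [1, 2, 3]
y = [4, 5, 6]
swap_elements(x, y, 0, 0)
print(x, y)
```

Key concept: parameter rebinding vs mutation.
Step by step:
`x = [1, 2, 3]` → x = [1, 2, 3]
`y = [4, 5, 6]` → y = [4, 5, 6]
`swap_contents(x, y)` → no visible change to tracked variables
`print(x, y)` → prints [1, 2, 3] [4, 5, 6]
`x = [1, 2, 3]` → x = [1, 2, 3]
`y = [4, 5, 6]` → y = [4, 5, 6]
`swap_elements(x, y, 0, 0)` → x = [4, 2, 3]; y = [1, 5, 6]
`print(x, y)` → prints [4, 2, 3] [1, 5, 6]

Answer:
[1, 2, 3] [4, 5, 6]
[4, 2, 3] [1, 5, 6]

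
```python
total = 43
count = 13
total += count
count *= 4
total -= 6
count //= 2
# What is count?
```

Trace:
`total = 43` → total = 43
`count = 13` → count = 13
`total += count` → total = 56
`count *= 4` → count = 52
`total -= 6` → total = 50
`count //= 2` → count = 26
So count = 26

Answer: 26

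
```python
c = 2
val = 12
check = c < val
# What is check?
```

Trace:
`c = 2` → c = 2
`val = 12` → val = 12
`check = c < val` → check = True
So check = True

Answer: True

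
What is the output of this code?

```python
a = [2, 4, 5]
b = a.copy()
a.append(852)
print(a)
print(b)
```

Key concept: list.copy() creates independent copy.
Step by step:
`a = [2, 4, 5]` → a = [2, 4, 5]
`b = a.copy()` → b = [2, 4, 5]
`a.append(852)` → a = [2, 4, 5, 852]
`print(a)` → prints [2, 4, 5, 852]
`print(b)` → prints [2, 4, 5]

Answer:
[2, 4, 5, 852]
[2, 4, 5]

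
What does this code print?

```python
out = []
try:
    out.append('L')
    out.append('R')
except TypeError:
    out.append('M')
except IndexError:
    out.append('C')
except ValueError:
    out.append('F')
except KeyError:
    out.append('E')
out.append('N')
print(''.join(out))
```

Execution trace: 'L' (try body) → 'R' (try body, no exception) → 'N' (after the try/except). Output: LRN

Answer: LRN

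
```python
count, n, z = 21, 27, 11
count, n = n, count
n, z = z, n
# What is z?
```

Trace:
`count, n, z = 21, 27, 11` → count = 21; n = 27; z = 11
`count, n = n, count` → count = 27; n = 21
`n, z = z, n` → n = 11; z = 21
So z = 21

Answer: 21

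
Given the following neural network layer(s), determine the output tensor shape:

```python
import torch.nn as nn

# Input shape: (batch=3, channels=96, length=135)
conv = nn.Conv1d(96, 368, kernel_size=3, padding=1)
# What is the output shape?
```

Input: (3, 96, 135) -> Output: (3, 368, 135)

Answer: (3, 368, 135)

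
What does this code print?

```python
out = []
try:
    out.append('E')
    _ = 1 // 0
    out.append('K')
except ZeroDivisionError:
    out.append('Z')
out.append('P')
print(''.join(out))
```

Execution trace: 'E' (try body) → 'Z' (except ZeroDivisionError) → 'P' (after the try/except). Output: EZP

Answer: EZP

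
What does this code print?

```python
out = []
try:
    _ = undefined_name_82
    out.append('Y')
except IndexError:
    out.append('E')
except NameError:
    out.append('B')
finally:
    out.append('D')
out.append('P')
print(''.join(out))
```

Execution trace: 'B' (except NameError) → 'D' (finally) → 'P' (after the try/except). Output: BDP

Answer: BDP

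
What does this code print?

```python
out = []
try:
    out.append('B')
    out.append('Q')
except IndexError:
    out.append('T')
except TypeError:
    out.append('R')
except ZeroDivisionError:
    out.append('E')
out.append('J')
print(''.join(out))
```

Execution trace: 'B' (try body) → 'Q' (try body, no exception) → 'J' (after the try/except). Output: BQJ

Answer: BQJ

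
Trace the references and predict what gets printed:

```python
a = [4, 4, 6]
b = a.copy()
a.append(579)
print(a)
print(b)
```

Key concept: list.copy() creates independent copy.
Step by step:
`a = [4, 4, 6]` → a = [4, 4, 6]
`b = a.copy()` → b = [4, 4, 6]
`a.append(579)` → a = [4, 4, 6, 579]
`print(a)` → prints [4, 4, 6, 579]
`print(b)` → prints [4, 4, 6]

Answer:
[4, 4, 6, 579]
[4, 4, 6]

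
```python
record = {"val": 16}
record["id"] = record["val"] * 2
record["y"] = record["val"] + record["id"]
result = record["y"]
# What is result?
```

Trace:
`record = {"val": 16}` → record = {'val': 16}
`record["id"] = record["val"] * 2` → record = {'val': 16, 'id': 32}
`record["y"] = record["val"] + record["id"]` → record = {'val': 16, 'id': 32, 'y': 48}
`result = record["y"]` → result = 48
So result = 48

Answer: 48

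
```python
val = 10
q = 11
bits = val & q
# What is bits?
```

Trace:
`val = 10` → val = 10
`q = 11` → q = 11
`bits = val & q` → bits = 10
So bits = 10

Answer: 10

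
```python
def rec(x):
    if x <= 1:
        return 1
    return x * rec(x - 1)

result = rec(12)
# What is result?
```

rec(12) = 12 * 11 * 10 * 9 * 8 * 7 * 6 * 5 * 4 * 3 * 2 * 1 = 479001600

Answer: 479001600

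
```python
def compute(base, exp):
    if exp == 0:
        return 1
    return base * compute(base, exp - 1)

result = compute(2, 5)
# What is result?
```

compute(2, 5) = 2 * 2 * 2 * 2 * 2 = 32

Answer: 32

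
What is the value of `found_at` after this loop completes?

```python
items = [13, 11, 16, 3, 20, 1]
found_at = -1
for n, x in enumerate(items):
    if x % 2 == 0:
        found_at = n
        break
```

First even number index in [13, 11, 16, 3, 20, 1]
`found_at` takes the values: -1 → 2

Answer: 2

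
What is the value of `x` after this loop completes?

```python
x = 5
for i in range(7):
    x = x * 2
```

Multiply by 2, 7 times: 5 * 2^7 = 640
`x` takes the values: 5 → 10 → 20 → 40 → 80 → 160 → 320 → 640

Answer: 640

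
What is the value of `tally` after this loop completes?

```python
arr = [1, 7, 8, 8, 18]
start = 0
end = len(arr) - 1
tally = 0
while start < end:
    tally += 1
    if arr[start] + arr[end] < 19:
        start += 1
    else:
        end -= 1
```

Steps to find pair summing to 19
`tally` takes the values: 0 → 1 → 2 → 3 → 4

Answer: 4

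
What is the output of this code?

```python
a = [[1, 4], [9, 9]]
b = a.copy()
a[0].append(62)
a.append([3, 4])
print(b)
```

Key concept: shallow copy with nested lists.
Step by step:
`a = [[1, 4], [9, 9]]` → a = [[1, 4], [9, 9]]
`b = a.copy()` → b = [[1, 4], [9, 9]]
`a[0].append(62)` → a = [[1, 4, 62], [9, 9]]; b = [[1, 4, 62], [9, 9]]
`a.append([3, 4])` → a = [[1, 4, 62], [9, 9], [3, 4]]
`print(b)` → prints [[1, 4, 62], [9, 9]]

Answer: [[1, 4, 62], [9, 9]]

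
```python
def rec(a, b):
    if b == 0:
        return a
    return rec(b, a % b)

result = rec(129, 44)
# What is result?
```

rec(129, 44) -> rec(44, 41) -> rec(41, 3) -> rec(3, 2) -> rec(2, 1) -> rec(1, 0) -> 1

Answer: 1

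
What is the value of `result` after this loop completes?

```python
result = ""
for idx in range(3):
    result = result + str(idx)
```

Concatenate digits 0 to 2
`result` takes the values: "" → "0" → "01" → "012"

Answer: "012"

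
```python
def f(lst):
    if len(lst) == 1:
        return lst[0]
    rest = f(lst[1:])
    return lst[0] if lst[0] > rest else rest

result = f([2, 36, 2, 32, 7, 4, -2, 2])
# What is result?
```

Recursive max over [2, 36, 2, 32, 7, 4, -2, 2] = 36

Answer: 36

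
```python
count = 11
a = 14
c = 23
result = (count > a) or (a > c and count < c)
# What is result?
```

Trace:
`count = 11` → count = 11
`a = 14` → a = 14
`c = 23` → c = 23
`result = (count > a) or (a > c and count < c)` → result = False
So result = False

Answer: False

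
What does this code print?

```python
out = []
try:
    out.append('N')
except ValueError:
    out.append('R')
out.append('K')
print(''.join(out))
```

Execution trace: 'N' (try body, no exception) → 'K' (after the try/except). Output: NK

Answer: NK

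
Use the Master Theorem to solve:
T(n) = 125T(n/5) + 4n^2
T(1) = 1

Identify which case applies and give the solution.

a=125, b=5, f(n)=4n^2. log_5(125) = 3. Since c=2 < 3, Case 1 applies: T(n) = Θ(n^log_b(a)) = O(n^3).

Answer: O(n^3) - Case 1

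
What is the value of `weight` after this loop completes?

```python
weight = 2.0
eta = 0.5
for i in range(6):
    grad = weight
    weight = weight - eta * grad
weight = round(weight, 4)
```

Gradient descent: w = 2.0 * (1 - 0.5)^6
`weight` takes the values: 2.0 → 1.0 → 0.5 → 0.25 → 0.125 → 0.0625 → 0.03125 → 0.0312

Answer: 0.0312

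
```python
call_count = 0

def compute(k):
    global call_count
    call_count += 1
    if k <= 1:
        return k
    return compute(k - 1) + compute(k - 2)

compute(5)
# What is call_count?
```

Calls(k) = 1 + Calls(k-1) + Calls(k-2); Calls(0)=Calls(1)=1. For k=5 this gives 15.

Answer: 15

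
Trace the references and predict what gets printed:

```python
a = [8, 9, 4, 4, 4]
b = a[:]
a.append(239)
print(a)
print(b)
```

Key concept: slice [:] creates copy.
Step by step:
`a = [8, 9, 4, 4, 4]` → a = [8, 9, 4, 4, 4]
`b = a[:]` → b = [8, 9, 4, 4, 4]
`a.append(239)` → a = [8, 9, 4, 4, 4, 239]
`print(a)` → prints [8, 9, 4, 4, 4, 239]
`print(b)` → prints [8, 9, 4, 4, 4]

Answer:
[8, 9, 4, 4, 4, 239]
[8, 9, 4, 4, 4]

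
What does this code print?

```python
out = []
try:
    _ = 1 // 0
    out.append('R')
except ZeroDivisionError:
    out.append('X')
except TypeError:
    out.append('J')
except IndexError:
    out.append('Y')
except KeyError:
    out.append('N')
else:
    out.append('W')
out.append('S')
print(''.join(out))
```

Execution trace: 'X' (except ZeroDivisionError) → 'S' (after the try/except). Output: XS

Answer: XS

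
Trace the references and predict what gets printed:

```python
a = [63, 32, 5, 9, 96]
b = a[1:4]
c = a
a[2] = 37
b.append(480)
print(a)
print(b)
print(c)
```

Key concept: slice vs alias.
Step by step:
`a = [63, 32, 5, 9, 96]` → a = [63, 32, 5, 9, 96]
`b = a[1:4]` → b = [32, 5, 9]
`c = a` → c = [63, 32, 5, 9, 96] (same object as a)
`a[2] = 37` → a = [63, 32, 37, 9, 96] (same object as c); c = [63, 32, 37, 9, 96] (same object as a)
`b.append(480)` → b = [32, 5, 9, 480]
`print(a)` → prints [63, 32, 37, 9, 96]
`print(b)` → prints [32, 5, 9, 480]
`print(c)` → prints [63, 32, 37, 9, 96]

Answer:
[63, 32, 37, 9, 96]
[32, 5, 9, 480]
[63, 32, 37, 9, 96]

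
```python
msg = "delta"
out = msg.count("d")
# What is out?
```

Trace:
`msg = "delta"` → msg = 'delta'
`out = msg.count("d")` → out = 1
So out = 1

Answer: 1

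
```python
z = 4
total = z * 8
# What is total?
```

Trace:
`z = 4` → z = 4
`total = z * 8` → total = 32
So total = 32

Answer: 32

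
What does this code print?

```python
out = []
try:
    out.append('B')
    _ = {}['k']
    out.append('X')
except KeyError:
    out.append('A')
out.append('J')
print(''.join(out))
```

Execution trace: 'B' (try body) → 'A' (except KeyError) → 'J' (after the try/except). Output: BAJ

Answer: BAJ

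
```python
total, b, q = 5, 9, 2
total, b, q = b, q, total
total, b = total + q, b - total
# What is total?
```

Trace:
`total, b, q = 5, 9, 2` → total = 5; b = 9; q = 2
`total, b, q = b, q, total` → total = 9; b = 2; q = 5
`total, b = total + q, b - total` → total = 14; b = -7
So total = 14

Answer: 14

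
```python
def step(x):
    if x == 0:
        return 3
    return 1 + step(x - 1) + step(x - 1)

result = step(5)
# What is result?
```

step(x) = 1 + 2·step(x-1), step(0)=3. Closed form: (3+1)·2^5 - 1 = 127.

Answer: 127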